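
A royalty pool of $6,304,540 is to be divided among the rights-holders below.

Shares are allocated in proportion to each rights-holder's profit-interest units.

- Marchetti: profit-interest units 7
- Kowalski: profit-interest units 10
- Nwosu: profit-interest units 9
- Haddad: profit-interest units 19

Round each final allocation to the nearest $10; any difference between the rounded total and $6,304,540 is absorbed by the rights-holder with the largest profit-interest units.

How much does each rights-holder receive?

Profit-interest units total: 45.
Proportional shares: Marchetti 7/45 × $6,304,540 = 980,706.22; Kowalski 10/45 × $6,304,540 = 1,401,008.89; Nwosu 9/45 × $6,304,540 = 1,260,908.00; Haddad 19/45 × $6,304,540 = 2,661,916.89.
At nearest $10: Marchetti $980,710; Kowalski $1,401,010; Nwosu $1,260,910; Haddad $2,661,920. Sum = $6,304,550.
Difference $6,304,540 − $6,304,550 = −$10 applied to largest profit-interest units (Haddad): Haddad becomes $2,661,910.

Marchetti: $980,710 · Kowalski: $1,401,010 · Nwosu: $1,260,910 · Haddad: $2,661,910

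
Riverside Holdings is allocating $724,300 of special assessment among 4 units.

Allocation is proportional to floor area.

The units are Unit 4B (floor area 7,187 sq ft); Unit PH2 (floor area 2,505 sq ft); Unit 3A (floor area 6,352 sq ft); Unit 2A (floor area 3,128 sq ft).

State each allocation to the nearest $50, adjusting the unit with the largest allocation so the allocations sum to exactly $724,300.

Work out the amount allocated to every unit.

Unit 4B: $271,550 | Unit PH2: $94,650 | Unit 3A: $239,950 | Unit 2A: $118,150

Combined floor area = 19,172.
Pro-rata amounts: Unit 4B 7,187/19,172 × $724,300 = 271,518.05; Unit PH2 2,505/19,172 × $724,300 = 94,636.53; Unit 3A 6,352/19,172 × $724,300 = 239,972.54; Unit 2A 3,128/19,172 × $724,300 = 118,172.88.
Rounded to nearest $50: Unit 4B $271,500; Unit PH2 $94,650; Unit 3A $239,950; Unit 2A $118,150. Sum = $724,250.
Difference $724,300 − $724,250 = +$50 applied to largest allocation (Unit 4B): Unit 4B becomes $271,550.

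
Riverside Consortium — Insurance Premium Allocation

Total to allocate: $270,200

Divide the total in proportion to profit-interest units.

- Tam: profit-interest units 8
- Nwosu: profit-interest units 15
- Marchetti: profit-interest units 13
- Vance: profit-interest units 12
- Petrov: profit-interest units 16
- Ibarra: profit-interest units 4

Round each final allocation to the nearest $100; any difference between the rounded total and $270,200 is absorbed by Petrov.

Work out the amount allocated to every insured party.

Total profit-interest units = 68.
Raw shares: Tam 8/68 × $270,200 = 31,788.24; Nwosu 15/68 × $270,200 = 59,602.94; Marchetti 13/68 × $270,200 = 51,655.88; Vance 12/68 × $270,200 = 47,682.35; Petrov 16/68 × $270,200 = 63,576.47; Ibarra 4/68 × $270,200 = 15,894.12.
Rounded to nearest $100: Tam $31,800; Nwosu $59,600; Marchetti $51,700; Vance $47,700; Petrov $63,600; Ibarra $15,900. Sum = $270,300.
Difference $270,200 − $270,300 = −$100 applied to Petrov: Petrov becomes $63,500.

Tam: $31,800 | Nwosu: $59,600 | Marchetti: $51,700 | Vance: $47,700 | Petrov: $63,500 | Ibarra: $15,900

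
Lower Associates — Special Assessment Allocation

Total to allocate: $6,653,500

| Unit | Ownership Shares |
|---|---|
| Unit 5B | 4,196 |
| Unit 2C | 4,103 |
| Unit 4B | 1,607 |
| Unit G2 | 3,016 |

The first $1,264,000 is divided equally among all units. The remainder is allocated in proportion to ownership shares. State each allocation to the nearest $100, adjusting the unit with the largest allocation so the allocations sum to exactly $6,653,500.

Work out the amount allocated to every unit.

Unit 5B: $2,066,100 | Unit 2C: $2,027,300 | Unit 4B: $986,200 | Unit G2: $1,573,900

Equal tier: $1,264,000 ÷ 4 = $316,000 apiece.
Remainder $5,389,500 by ownership shares (total 12,922): Unit 5B 1,750,065.16 → $1,750,100; Unit 2C 1,711,276.78 → $1,711,300; Unit 4B 670,246.59 → $670,200; Unit G2 1,257,911.47 → $1,257,900.
Totals: Unit 5B $316,000 + $1,750,100 = $2,066,100; Unit 2C $316,000 + $1,711,300 = $2,027,300; Unit 4B $316,000 + $670,200 = $986,200; Unit G2 $316,000 + $1,257,900 = $1,573,900.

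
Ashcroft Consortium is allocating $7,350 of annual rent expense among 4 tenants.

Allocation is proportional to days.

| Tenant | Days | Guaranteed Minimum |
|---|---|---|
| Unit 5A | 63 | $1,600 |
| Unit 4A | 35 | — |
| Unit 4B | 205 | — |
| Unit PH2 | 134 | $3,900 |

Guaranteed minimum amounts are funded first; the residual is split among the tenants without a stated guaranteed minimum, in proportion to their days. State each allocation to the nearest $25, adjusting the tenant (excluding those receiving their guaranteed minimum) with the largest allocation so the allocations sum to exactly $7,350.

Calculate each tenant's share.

Unit 5A: $1,600 · Unit 4A: $275 · Unit 4B: $1,575 · Unit PH2: $3,900

Minimums first: Unit 5A $1,600; Unit PH2 $3,900. Residual $1,850.
Residual split over remaining days 240: Unit 4A 269.79 → $275; Unit 4B 1,580.21 → $1,575.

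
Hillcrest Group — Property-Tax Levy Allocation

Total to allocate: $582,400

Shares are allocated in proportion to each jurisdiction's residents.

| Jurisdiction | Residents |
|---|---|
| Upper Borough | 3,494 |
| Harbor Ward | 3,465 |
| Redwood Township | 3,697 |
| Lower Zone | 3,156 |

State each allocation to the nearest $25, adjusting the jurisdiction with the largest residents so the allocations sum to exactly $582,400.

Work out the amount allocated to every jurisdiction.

Upper Borough: $147,325; Harbor Ward: $146,100; Redwood Township: $155,900; Lower Zone: $133,075

Total residents = 3,494 + 3,465 + 3,697 + 3,156 = 13,812.
Raw shares: Upper Borough 147,328.82; Harbor Ward 146,105.99; Redwood Township 155,888.56; Lower Zone 133,076.63.
After rounding ($25): Upper Borough $147,325; Harbor Ward $146,100; Redwood Township $155,900; Lower Zone $133,075. Sum = $582,400.
Rounded total matches; no reconciliation needed.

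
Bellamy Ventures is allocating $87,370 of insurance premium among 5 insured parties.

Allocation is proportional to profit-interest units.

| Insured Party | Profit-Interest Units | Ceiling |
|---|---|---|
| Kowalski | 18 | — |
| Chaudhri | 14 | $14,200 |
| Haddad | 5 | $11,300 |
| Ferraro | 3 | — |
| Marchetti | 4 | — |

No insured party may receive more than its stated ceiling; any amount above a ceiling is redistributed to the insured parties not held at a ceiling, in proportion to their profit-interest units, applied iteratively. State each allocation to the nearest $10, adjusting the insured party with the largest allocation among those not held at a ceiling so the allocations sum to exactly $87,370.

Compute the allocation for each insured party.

Profit-interest units total: 44.
Unconstrained shares: Kowalski 35,742.27; Chaudhri 27,799.55; Haddad 9,928.41; Ferraro 5,957.05; Marchetti 7,942.73.
Cap binds for Chaudhri ($14,200); remaining pool $73,170 reallocated over remaining profit-interest units 30.
Cap binds for Haddad ($11,300); remaining pool $61,870 reallocated over remaining profit-interest units 25.
Redistributed shares: Kowalski 44,546.40 → $44,550; Ferraro 7,424.40 → $7,420; Marchetti 9,899.20 → $9,900.

Kowalski: $44,550; Chaudhri: $14,200; Haddad: $11,300; Ferraro: $7,420; Marchetti: $9,900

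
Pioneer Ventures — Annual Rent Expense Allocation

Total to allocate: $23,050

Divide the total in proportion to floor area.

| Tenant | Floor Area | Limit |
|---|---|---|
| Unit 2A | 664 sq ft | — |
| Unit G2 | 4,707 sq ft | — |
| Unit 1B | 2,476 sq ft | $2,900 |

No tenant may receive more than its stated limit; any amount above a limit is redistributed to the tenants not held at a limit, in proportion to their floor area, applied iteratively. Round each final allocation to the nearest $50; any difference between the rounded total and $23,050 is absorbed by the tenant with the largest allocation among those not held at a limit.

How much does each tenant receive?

Total floor area = 7,847.
Unconstrained shares: Unit 2A 1,950.45; Unit G2 13,826.48; Unit 1B 7,273.07.
Cap binds for Unit 1B ($2,900); residual $20,150 reallocated over remaining floor area 5,371.
Remaining shares: Unit 2A 2,491.08 → $2,500; Unit G2 17,658.92 → $17,650.

Unit 2A: $2,500 · Unit G2: $17,650 · Unit 1B: $2,900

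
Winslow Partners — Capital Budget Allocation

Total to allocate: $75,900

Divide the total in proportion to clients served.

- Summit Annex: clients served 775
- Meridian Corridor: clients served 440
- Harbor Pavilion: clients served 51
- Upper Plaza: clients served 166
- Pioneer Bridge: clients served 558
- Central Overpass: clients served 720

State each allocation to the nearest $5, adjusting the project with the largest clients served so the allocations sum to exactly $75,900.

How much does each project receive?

Summit Annex: $21,700 | Meridian Corridor: $12,325 | Harbor Pavilion: $1,430 | Upper Plaza: $4,650 | Pioneer Bridge: $15,630 | Central Overpass: $20,165

Total clients served = 2,710.
Raw shares: Summit Annex 775/2,710 × $75,900 = 21,705.72; Meridian Corridor 440/2,710 × $75,900 = 12,323.25; Harbor Pavilion 51/2,710 × $75,900 = 1,428.38; Upper Plaza 166/2,710 × $75,900 = 4,649.23; Pioneer Bridge 558/2,710 × $75,900 = 15,628.12; Central Overpass 720/2,710 × $75,900 = 20,165.31.
After rounding ($5): Summit Annex $21,705; Meridian Corridor $12,325; Harbor Pavilion $1,430; Upper Plaza $4,650; Pioneer Bridge $15,630; Central Overpass $20,165. Sum = $75,905.
Difference $75,900 − $75,905 = −$5 applied to largest clients served (Summit Annex): Summit Annex becomes $21,700.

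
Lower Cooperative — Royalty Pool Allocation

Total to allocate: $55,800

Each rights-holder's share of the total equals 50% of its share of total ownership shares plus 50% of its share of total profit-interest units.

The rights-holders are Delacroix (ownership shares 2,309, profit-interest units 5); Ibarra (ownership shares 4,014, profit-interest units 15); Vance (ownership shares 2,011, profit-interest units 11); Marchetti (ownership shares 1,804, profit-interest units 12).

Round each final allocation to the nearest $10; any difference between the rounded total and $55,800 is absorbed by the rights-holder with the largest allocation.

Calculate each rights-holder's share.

Delacroix: $9,600 · Ibarra: $20,780 · Vance: $12,670 · Marchetti: $12,750

Ownership shares total 10,138; profit-interest units total 43.
Combined weights (50% ownership shares + 50% profit-interest units): Delacroix 0.1720; Ibarra 0.3724; Vance 0.2271; Marchetti 0.2285.
Proportional shares: Delacroix 9,598.61; Ibarra 20,779.17; Vance 12,671.53; Marchetti 12,750.69.
At nearest $10: Delacroix $9,600; Ibarra $20,780; Vance $12,670; Marchetti $12,750. Sum = $55,800.
Rounded total matches; no reconciliation needed.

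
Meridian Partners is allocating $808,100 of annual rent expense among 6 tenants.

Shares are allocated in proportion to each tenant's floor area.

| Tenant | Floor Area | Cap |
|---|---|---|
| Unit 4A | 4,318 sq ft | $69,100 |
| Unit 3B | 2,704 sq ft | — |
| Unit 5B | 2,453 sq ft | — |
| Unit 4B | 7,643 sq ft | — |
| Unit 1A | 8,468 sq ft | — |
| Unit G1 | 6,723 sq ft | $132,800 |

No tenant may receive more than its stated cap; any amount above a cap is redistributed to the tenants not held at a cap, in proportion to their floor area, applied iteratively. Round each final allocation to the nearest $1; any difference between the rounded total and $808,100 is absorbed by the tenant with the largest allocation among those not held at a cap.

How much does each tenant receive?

Unit 4A: $69,100; Unit 3B: $77,072; Unit 5B: $69,918; Unit 4B: $217,848; Unit 1A: $241,362; Unit G1: $132,800

Floor area total: 32,309.
Unconstrained shares: Unit 4A 108,000.12; Unit 3B 67,631.38; Unit 5B 61,353.47; Unit 4B 191,163.71; Unit 1A 211,798.29; Unit G1 168,153.03.
Capped: Unit 4A ($69,100), Unit G1 ($132,800); balance $606,200 reallocated over remaining floor area 21,268.
Shares after redistribution: Unit 3B 77,071.88 → $77,072; Unit 5B 69,917.65 → $69,918; Unit 4B 217,847.78 → $217,848; Unit 1A 241,362.69 → $241,363.
Rounding difference −$1 applied to Unit 1A → $241,362.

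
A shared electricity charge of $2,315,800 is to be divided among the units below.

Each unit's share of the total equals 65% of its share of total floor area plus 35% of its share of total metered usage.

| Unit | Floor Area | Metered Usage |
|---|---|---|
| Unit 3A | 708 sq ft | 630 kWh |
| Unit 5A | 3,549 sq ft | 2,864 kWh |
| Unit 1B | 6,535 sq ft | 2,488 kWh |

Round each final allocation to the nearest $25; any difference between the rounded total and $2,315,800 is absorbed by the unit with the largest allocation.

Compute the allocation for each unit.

Unit 3A: $184,125 | Unit 5A: $883,075 | Unit 1B: $1,248,600

Floor area total 10,792; metered usage total 5,982.
Combined weights (65% floor area + 35% metered usage): Unit 3A 0.0795; Unit 5A 0.3813; Unit 1B 0.5392.
Pro-rata amounts: Unit 3A 184,113.70; Unit 5A 883,072.28; Unit 1B 1,248,614.02.
Rounded to nearest $25: Unit 3A $184,125; Unit 5A $883,075; Unit 1B $1,248,625. Sum = $2,315,825.
Difference $2,315,800 − $2,315,825 = −$25 applied to largest allocation (Unit 1B): Unit 1B becomes $1,248,600.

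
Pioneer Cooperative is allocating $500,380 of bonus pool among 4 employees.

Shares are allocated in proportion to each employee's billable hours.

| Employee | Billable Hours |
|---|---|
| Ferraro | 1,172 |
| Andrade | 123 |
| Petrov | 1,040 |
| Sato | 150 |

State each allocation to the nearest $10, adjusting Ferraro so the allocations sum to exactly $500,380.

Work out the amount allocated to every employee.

Billable hours total: 2,485.
Raw shares: Ferraro 1,172/2,485 × $500,380 = 235,994.11; Andrade 123/2,485 × $500,380 = 24,767.30; Petrov 1,040/2,485 × $500,380 = 209,414.57; Sato 150/2,485 × $500,380 = 30,204.02.
At nearest $10: Ferraro $235,990; Andrade $24,770; Petrov $209,410; Sato $30,200. Sum = $500,370.
Difference $500,380 − $500,370 = +$10 applied to Ferraro: Ferraro becomes $236,000.

Ferraro: $236,000 | Andrade: $24,770 | Petrov: $209,410 | Sato: $30,200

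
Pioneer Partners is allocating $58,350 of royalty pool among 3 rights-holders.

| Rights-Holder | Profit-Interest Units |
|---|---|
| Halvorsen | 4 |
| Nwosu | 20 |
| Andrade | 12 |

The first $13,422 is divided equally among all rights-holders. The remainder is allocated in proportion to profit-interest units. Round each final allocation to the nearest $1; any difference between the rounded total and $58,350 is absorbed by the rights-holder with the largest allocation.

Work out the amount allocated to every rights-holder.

Halvorsen: $9,466 · Nwosu: $29,434 · Andrade: $19,450

$13,422 shared equally gives $4,474 per rights-holder.
Remainder $44,928 by profit-interest units (total 36): Halvorsen 4,992.00 → $4,992; Nwosu 24,960.00 → $24,960; Andrade 14,976.00 → $14,976.
Totals: Halvorsen $4,474 + $4,992 = $9,466; Nwosu $4,474 + $24,960 = $29,434; Andrade $4,474 + $14,976 = $19,450.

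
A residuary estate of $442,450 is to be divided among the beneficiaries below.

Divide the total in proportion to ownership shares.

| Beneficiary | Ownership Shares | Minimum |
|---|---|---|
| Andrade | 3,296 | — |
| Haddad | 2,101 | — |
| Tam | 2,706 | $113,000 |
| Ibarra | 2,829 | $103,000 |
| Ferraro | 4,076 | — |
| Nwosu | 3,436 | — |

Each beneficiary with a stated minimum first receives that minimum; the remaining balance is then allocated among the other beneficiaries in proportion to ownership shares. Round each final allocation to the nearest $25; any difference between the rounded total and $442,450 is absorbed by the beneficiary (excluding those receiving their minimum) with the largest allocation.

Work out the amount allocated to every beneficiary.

Andrade: $57,825 · Haddad: $36,850 · Tam: $113,000 · Ibarra: $103,000 · Ferraro: $71,500 · Nwosu: $60,275

Minimums first: Tam $113,000; Ibarra $103,000. Remaining pool $226,450.
Remaining pool split over remaining ownership shares 12,909: Andrade 57,818.51 → $57,825; Haddad 36,855.79 → $36,850; Ferraro 71,501.29 → $71,500; Nwosu 60,274.40 → $60,275.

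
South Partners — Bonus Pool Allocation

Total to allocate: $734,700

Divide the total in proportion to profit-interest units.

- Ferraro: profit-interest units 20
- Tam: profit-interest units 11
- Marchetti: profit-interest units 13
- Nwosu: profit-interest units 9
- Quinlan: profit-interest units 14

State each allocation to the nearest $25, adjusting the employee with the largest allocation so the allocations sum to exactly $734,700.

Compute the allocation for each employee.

Combined profit-interest units = 67.
Raw shares: Ferraro 20/67 × $734,700 = 219,313.43; Tam 11/67 × $734,700 = 120,622.39; Marchetti 13/67 × $734,700 = 142,553.73; Nwosu 9/67 × $734,700 = 98,691.04; Quinlan 14/67 × $734,700 = 153,519.40.
At nearest $25: Ferraro $219,325; Tam $120,625; Marchetti $142,550; Nwosu $98,700; Quinlan $153,525. Sum = $734,725.
Difference $734,700 − $734,725 = −$25 applied to largest allocation (Ferraro): Ferraro becomes $219,300.

Ferraro: $219,300; Tam: $120,625; Marchetti: $142,550; Nwosu: $98,700; Quinlan: $153,525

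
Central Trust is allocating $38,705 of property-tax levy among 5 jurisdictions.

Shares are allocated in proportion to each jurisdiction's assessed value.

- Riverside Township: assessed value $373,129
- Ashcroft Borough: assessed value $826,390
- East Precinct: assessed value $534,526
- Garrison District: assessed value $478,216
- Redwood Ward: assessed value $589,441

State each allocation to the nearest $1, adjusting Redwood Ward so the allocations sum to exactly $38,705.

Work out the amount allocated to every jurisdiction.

Riverside Township: $5,155 | Ashcroft Borough: $11,416 | East Precinct: $7,384 | Garrison District: $6,606 | Redwood Ward: $8,144

Total assessed value = 2,801,702.
Proportional shares: Riverside Township 373,129/2,801,702 × $38,705 = 5,154.71; Ashcroft Borough 826,390/2,801,702 × $38,705 = 11,416.43; East Precinct 534,526/2,801,702 × $38,705 = 7,384.38; Garrison District 478,216/2,801,702 × $38,705 = 6,606.47; Redwood Ward 589,441/2,801,702 × $38,705 = 8,143.02.
After rounding ($1): Riverside Township $5,155; Ashcroft Borough $11,416; East Precinct $7,384; Garrison District $6,606; Redwood Ward $8,143. Sum = $38,704.
Difference $38,705 − $38,704 = +$1 applied to Redwood Ward: Redwood Ward becomes $8,144.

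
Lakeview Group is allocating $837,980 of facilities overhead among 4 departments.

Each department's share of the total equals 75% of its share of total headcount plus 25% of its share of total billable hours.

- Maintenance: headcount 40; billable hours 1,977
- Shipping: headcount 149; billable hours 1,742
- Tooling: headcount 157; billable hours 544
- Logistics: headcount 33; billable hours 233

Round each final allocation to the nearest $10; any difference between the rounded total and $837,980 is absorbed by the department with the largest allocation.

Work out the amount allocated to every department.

Headcount total 379; billable hours total 4,496.
Composite weights (75% headcount + 25% billable hours): Maintenance 0.1891; Shipping 0.3917; Tooling 0.3409; Logistics 0.0783.
Pro-rata amounts: Maintenance 158,450.89; Shipping 328,252.49; Tooling 285,696.82; Logistics 65,579.80.
After rounding ($10): Maintenance $158,450; Shipping $328,250; Tooling $285,700; Logistics $65,580. Sum = $837,980.
Sum already equals the total — no adjustment.

Maintenance: $158,450 | Shipping: $328,250 | Tooling: $285,700 | Logistics: $65,580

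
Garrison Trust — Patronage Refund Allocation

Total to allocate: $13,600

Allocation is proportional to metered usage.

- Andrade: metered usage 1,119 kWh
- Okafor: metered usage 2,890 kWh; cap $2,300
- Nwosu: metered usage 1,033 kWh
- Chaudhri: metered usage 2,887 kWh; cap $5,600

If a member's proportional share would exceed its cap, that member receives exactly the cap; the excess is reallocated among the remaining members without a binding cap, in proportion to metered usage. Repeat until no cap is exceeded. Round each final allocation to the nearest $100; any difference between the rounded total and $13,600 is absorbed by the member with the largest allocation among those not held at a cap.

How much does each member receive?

Andrade: $3,000 · Okafor: $2,300 · Nwosu: $2,700 · Chaudhri: $5,600

Total metered usage = 7,929.
Unconstrained shares: Andrade 1,919.33; Okafor 4,956.99; Nwosu 1,771.82; Chaudhri 4,951.85.
Capped: Okafor ($2,300); remaining pool $11,300 reallocated over remaining metered usage 5,039.
Capped: Chaudhri ($5,600); remaining pool $5,700 reallocated over remaining metered usage 2,152.
Remaining shares: Andrade 2,963.89 → $3,000; Nwosu 2,736.11 → $2,700.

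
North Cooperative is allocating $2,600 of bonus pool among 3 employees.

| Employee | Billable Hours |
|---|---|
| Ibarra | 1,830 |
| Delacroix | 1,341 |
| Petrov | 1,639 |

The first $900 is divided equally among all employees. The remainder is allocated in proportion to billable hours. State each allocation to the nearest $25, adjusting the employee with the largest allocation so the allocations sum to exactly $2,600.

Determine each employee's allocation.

Ibarra: $950; Delacroix: $775; Petrov: $875

First tranche $900 split equally: $300 each.
Remainder $1,700 by billable hours (total 4,810): Ibarra 646.78 → $650; Delacroix 473.95 → $475; Petrov 579.27 → $575.
Totals: Ibarra $300 + $650 = $950; Delacroix $300 + $475 = $775; Petrov $300 + $575 = $875.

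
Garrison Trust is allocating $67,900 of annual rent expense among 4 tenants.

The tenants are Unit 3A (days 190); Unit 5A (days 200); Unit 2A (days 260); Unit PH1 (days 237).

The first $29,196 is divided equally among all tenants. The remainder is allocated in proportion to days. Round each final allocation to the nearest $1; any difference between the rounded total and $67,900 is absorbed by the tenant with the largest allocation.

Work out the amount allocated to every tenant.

Unit 3A: $15,590 | Unit 5A: $16,026 | Unit 2A: $18,644 | Unit PH1: $17,640

Equal tier: $29,196 ÷ 4 = $7,299 apiece.
Remainder $38,704 by days (total 887): Unit 3A 8,290.60 → $8,291; Unit 5A 8,726.94 → $8,727; Unit 2A 11,345.03 → $11,345; Unit PH1 10,341.43 → $10,341.
Totals: Unit 3A $7,299 + $8,291 = $15,590; Unit 5A $7,299 + $8,727 = $16,026; Unit 2A $7,299 + $11,345 = $18,644; Unit PH1 $7,299 + $10,341 = $17,640.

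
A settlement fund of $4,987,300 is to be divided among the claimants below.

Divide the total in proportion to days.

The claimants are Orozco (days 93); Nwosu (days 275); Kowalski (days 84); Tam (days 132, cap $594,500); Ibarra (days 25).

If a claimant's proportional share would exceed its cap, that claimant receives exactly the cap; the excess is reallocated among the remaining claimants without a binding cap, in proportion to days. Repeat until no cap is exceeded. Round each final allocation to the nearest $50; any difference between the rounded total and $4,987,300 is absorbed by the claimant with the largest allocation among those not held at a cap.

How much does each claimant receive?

Combined days = 609.
Pro-rata shares before constraints: Orozco 761,607.39; Nwosu 2,252,064.86; Kowalski 687,903.45; Tam 1,080,991.13; Ibarra 204,733.17.
Cap binds for Tam ($594,500); remaining pool $4,392,800 reallocated over remaining days 477.
Shares after redistribution: Orozco 856,457.86 → $856,450; Nwosu 2,532,536.69 → $2,532,550; Kowalski 773,574.84 → $773,550; Ibarra 230,230.61 → $230,250.

Orozco: $856,450 · Nwosu: $2,532,550 · Kowalski: $773,550 · Tam: $594,500 · Ibarra: $230,250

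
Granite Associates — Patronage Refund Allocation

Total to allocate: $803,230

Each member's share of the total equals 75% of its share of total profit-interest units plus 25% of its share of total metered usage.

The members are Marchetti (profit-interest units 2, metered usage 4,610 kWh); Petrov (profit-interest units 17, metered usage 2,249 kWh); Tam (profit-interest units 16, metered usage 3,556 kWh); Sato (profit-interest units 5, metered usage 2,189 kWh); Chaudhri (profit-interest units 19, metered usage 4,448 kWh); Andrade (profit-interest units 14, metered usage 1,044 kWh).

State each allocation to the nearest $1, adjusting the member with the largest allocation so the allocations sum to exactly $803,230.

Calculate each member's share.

Marchetti: $67,661 | Petrov: $165,247 | Tam: $171,498 | Sato: $65,553 | Chaudhri: $206,153 | Andrade: $127,118

Profit-interest units total 73; metered usage total 18,096.
Combined weights (75% profit-interest units + 25% metered usage): Marchetti 0.0842; Petrov 0.2057; Tam 0.2135; Sato 0.0816; Chaudhri 0.2567; Andrade 0.1583.
Unrounded shares: Marchetti 67,660.92; Petrov 165,246.85; Tam 171,497.99; Sato 65,552.69; Chaudhri 206,153.42; Andrade 127,118.13.
At nearest $1: Marchetti $67,661; Petrov $165,247; Tam $171,498; Sato $65,553; Chaudhri $206,153; Andrade $127,118. Sum = $803,230.
Rounded total matches; no reconciliation needed.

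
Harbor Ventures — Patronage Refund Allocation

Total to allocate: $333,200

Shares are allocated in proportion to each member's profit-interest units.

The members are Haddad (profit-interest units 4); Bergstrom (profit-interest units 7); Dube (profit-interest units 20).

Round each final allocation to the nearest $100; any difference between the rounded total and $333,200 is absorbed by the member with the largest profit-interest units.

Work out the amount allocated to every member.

Haddad: $43,000 | Bergstrom: $75,200 | Dube: $215,000

Sum of profit-interest units: 4 + 7 + 20 = 31.
Raw shares: Haddad 42,993.55; Bergstrom 75,238.71; Dube 214,967.74.
After rounding ($100): Haddad $43,000; Bergstrom $75,200; Dube $215,000. Sum = $333,200.
No rounding difference to absorb.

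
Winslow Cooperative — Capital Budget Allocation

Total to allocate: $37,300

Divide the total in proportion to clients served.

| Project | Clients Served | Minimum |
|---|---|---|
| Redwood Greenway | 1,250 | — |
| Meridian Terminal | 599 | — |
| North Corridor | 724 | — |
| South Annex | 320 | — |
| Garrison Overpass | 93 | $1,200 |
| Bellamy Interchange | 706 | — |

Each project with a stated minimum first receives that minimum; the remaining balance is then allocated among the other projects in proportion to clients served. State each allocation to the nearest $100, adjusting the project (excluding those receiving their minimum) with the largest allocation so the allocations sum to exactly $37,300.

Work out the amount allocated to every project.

Minimums first: Garrison Overpass $1,200. Remaining pool $36,100.
Remaining pool split over remaining clients served 3,599: Redwood Greenway 12,538.21 → $12,500; Meridian Terminal 6,008.31 → $6,000; North Corridor 7,262.13 → $7,300; South Annex 3,209.78 → $3,200; Bellamy Interchange 7,081.58 → $7,100.

Redwood Greenway: $12,500 · Meridian Terminal: $6,000 · North Corridor: $7,300 · South Annex: $3,200 · Garrison Overpass: $1,200 · Bellamy Interchange: $7,100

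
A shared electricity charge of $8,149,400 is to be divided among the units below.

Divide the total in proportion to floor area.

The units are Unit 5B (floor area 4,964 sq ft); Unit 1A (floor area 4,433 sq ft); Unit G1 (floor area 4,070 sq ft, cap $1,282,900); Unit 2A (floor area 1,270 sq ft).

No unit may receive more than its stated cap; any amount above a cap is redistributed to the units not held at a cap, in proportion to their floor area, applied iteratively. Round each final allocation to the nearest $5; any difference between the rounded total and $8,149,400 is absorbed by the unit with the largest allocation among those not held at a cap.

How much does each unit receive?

Sum of floor area: 14,737.
Unconstrained shares: Unit 5B 2,745,037.77; Unit 1A 2,451,400.57; Unit G1 2,250,665.54; Unit 2A 702,296.13.
Capped: Unit G1 ($1,282,900); remaining pool $6,866,500 reallocated over remaining floor area 10,667.
Redistributed shares: Unit 5B 3,195,397.58 → $3,195,400; Unit 1A 2,853,585.31 → $2,853,585; Unit 2A 817,517.11 → $817,515.

Unit 5B: $3,195,400 · Unit 1A: $2,853,585 · Unit G1: $1,282,900 · Unit 2A: $817,515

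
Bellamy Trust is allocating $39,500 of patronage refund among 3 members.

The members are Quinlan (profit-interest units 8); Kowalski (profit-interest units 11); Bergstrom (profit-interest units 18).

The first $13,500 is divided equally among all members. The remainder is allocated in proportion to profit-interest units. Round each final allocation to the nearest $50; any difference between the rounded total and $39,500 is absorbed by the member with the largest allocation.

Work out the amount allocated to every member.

Quinlan: $10,100 · Kowalski: $12,250 · Bergstrom: $17,150

Equal tier: $13,500 ÷ 3 = $4,500 apiece.
Remainder $26,000 by profit-interest units (total 37): Quinlan 5,621.62 → $5,600; Kowalski 7,729.73 → $7,750; Bergstrom 12,648.65 → $12,650.
Totals: Quinlan $4,500 + $5,600 = $10,100; Kowalski $4,500 + $7,750 = $12,250; Bergstrom $4,500 + $12,650 = $17,150.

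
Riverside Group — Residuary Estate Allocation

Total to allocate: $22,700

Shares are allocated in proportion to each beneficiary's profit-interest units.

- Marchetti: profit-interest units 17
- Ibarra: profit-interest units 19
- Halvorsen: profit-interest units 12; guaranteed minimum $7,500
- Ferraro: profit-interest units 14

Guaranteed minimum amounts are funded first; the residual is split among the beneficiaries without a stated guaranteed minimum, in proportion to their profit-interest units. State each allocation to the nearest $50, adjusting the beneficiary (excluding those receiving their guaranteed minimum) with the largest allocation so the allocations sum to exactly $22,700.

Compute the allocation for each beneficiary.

Marchetti: $5,150 | Ibarra: $5,800 | Halvorsen: $7,500 | Ferraro: $4,250

Minimums first: Halvorsen $7,500. Balance $15,200.
Balance split over remaining profit-interest units 50: Marchetti 5,168.00 → $5,150; Ibarra 5,776.00 → $5,800; Ferraro 4,256.00 → $4,250.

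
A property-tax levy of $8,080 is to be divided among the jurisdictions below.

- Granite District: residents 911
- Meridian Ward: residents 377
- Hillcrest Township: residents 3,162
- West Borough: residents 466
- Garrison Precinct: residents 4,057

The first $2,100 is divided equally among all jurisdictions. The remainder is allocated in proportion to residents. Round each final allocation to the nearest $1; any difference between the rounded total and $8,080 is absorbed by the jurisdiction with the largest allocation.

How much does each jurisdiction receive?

Granite District: $1,027 · Meridian Ward: $671 · Hillcrest Township: $2,527 · West Borough: $731 · Garrison Precinct: $3,124

$2,100 shared equally gives $420 per jurisdiction.
Remainder $5,980 by residents (total 8,973): Granite District 607.13 → $607; Meridian Ward 251.25 → $251; Hillcrest Township 2,107.30 → $2,107; West Borough 310.56 → $311; Garrison Precinct 2,703.76 → $2,704.
Totals: Granite District $420 + $607 = $1,027; Meridian Ward $420 + $251 = $671; Hillcrest Township $420 + $2,107 = $2,527; West Borough $420 + $311 = $731; Garrison Precinct $420 + $2,704 = $3,124.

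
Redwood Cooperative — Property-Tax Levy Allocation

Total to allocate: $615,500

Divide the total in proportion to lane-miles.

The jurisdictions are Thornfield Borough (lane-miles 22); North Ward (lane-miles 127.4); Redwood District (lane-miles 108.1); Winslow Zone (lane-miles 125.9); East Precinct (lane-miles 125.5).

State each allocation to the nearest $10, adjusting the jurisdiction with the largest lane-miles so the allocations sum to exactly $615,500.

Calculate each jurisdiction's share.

Total lane-miles = 22 + 127.4 + 108.1 + 125.9 + 125.5 = 508.9.
Proportional shares: Thornfield Borough 26,608.37; North Ward 154,086.66; Redwood District 130,743.86; Winslow Zone 152,272.45; East Precinct 151,788.66.
After rounding ($10): Thornfield Borough $26,610; North Ward $154,090; Redwood District $130,740; Winslow Zone $152,270; East Precinct $151,790. Sum = $615,500.
Rounded total matches; no reconciliation needed.

Thornfield Borough: $26,610 | North Ward: $154,090 | Redwood District: $130,740 | Winslow Zone: $152,270 | East Precinct: $151,790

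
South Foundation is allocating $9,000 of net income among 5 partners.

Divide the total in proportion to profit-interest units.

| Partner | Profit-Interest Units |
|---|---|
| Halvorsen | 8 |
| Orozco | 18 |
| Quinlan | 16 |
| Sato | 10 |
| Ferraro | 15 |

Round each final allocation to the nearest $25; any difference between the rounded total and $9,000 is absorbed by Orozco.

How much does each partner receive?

Halvorsen: $1,075 · Orozco: $2,400 · Quinlan: $2,150 · Sato: $1,350 · Ferraro: $2,025

Sum of profit-interest units: 67.
Proportional shares: Halvorsen 8/67 × $9,000 = 1,074.63; Orozco 18/67 × $9,000 = 2,417.91; Quinlan 16/67 × $9,000 = 2,149.25; Sato 10/67 × $9,000 = 1,343.28; Ferraro 15/67 × $9,000 = 2,014.93.
Rounded to nearest $25: Halvorsen $1,075; Orozco $2,425; Quinlan $2,150; Sato $1,350; Ferraro $2,025. Sum = $9,025.
Difference $9,000 − $9,025 = −$25 applied to Orozco: Orozco becomes $2,400.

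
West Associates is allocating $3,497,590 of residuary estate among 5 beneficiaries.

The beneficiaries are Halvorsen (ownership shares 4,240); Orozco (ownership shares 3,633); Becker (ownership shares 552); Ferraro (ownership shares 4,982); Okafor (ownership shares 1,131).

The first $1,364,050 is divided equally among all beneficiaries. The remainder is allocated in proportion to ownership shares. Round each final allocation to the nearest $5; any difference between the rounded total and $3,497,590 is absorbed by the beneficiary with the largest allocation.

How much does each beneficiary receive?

$1,364,050 shared equally gives $272,810 per beneficiary.
Remainder $2,133,540 by ownership shares (total 14,538): Halvorsen 622,245.81 → $622,245; Orozco 533,164.87 → $533,165; Becker 81,009.36 → $81,010; Ferraro 731,138.83 → $731,140; Okafor 165,981.13 → $165,980.
Totals: Halvorsen $272,810 + $622,245 = $895,055; Orozco $272,810 + $533,165 = $805,975; Becker $272,810 + $81,010 = $353,820; Ferraro $272,810 + $731,140 = $1,003,950; Okafor $272,810 + $165,980 = $438,790.

Halvorsen: $895,055; Orozco: $805,975; Becker: $353,820; Ferraro: $1,003,950; Okafor: $438,790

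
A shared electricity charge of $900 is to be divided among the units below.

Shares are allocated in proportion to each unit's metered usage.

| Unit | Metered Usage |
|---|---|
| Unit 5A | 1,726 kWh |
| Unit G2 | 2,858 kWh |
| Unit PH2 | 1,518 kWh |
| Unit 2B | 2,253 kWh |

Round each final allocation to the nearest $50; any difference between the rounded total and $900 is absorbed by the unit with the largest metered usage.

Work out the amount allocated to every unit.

Unit 5A: $200; Unit G2: $300; Unit PH2: $150; Unit 2B: $250

Total metered usage = 1,726 + 2,858 + 1,518 + 2,253 = 8,355.
Proportional shares: Unit 5A 185.92; Unit G2 307.86; Unit PH2 163.52; Unit 2B 242.69.
Rounded to nearest $50: Unit 5A $200; Unit G2 $300; Unit PH2 $150; Unit 2B $250. Sum = $900.
No rounding difference to absorb.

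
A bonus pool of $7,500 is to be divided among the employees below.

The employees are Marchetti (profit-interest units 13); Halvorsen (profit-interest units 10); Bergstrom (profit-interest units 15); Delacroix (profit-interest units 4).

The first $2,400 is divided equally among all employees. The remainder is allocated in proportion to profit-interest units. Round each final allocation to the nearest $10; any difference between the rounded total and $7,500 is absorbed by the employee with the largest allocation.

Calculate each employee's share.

First tranche $2,400 split equally: $600 each.
Remainder $5,100 by profit-interest units (total 42): Marchetti 1,578.57 → $1,580; Halvorsen 1,214.29 → $1,210; Bergstrom 1,821.43 → $1,820; Delacroix 485.71 → $490.
Totals: Marchetti $600 + $1,580 = $2,180; Halvorsen $600 + $1,210 = $1,810; Bergstrom $600 + $1,820 = $2,420; Delacroix $600 + $490 = $1,090.

Marchetti: $2,180; Halvorsen: $1,810; Bergstrom: $2,420; Delacroix: $1,090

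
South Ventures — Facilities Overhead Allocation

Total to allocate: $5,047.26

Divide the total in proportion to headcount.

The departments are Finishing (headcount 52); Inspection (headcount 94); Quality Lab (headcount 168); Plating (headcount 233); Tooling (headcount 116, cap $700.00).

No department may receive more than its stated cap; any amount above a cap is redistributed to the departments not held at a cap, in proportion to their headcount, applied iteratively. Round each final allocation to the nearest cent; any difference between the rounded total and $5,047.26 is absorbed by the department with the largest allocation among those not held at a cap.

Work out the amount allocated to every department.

Total headcount = 663.
Pro-rata shares before constraints: Finishing 395.8635; Inspection 715.5995; Quality Lab 1,278.9437; Plating 1,773.7731; Tooling 883.0802.
Capped: Tooling ($700.00); remaining pool $4,347.26 reallocated over remaining headcount 547.
Shares after redistribution: Finishing 413.2679 → $413.27; Inspection 747.0611 → $747.06; Quality Lab 1,335.1731 → $1,335.17; Plating 1,851.7579 → $1,851.76.

Finishing: $413.27 · Inspection: $747.06 · Quality Lab: $1,335.17 · Plating: $1,851.76 · Tooling: $700.00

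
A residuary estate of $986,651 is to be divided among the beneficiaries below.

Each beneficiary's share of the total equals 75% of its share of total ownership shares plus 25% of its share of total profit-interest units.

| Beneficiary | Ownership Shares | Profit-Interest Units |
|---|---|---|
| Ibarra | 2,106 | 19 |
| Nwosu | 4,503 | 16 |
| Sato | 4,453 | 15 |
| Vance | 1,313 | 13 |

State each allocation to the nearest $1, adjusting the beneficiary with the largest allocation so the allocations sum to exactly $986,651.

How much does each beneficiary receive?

Totals — ownership shares 12,375, profit-interest units 63.
Combined weights (75% ownership shares + 25% profit-interest units): Ibarra 0.2030; Nwosu 0.3364; Sato 0.3294; Vance 0.1312.
Proportional shares: Ibarra 200,322.90; Nwosu 331,910.54; Sato 325,005.40; Vance 129,412.16.
At nearest $1: Ibarra $200,323; Nwosu $331,911; Sato $325,005; Vance $129,412. Sum = $986,651.
Sum already equals the total — no adjustment.

Ibarra: $200,323 · Nwosu: $331,911 · Sato: $325,005 · Vance: $129,412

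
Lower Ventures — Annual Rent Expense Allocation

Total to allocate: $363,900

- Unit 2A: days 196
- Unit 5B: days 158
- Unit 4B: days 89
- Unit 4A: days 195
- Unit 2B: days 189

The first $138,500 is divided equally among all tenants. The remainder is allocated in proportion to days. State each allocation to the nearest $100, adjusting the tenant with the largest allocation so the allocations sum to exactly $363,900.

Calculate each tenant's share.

Unit 2A: $81,100 · Unit 5B: $70,800 · Unit 4B: $52,000 · Unit 4A: $80,800 · Unit 2B: $79,200

First tranche $138,500 split equally: $27,700 each.
Remainder $225,400 by days (total 827): Unit 2A 53,420.07 → $53,400; Unit 5B 43,063.12 → $43,100; Unit 4B 24,257.07 → $24,300; Unit 4A 53,147.52 → $53,100; Unit 2B 51,512.21 → $51,500.
Totals: Unit 2A $27,700 + $53,400 = $81,100; Unit 5B $27,700 + $43,100 = $70,800; Unit 4B $27,700 + $24,300 = $52,000; Unit 4A $27,700 + $53,100 = $80,800; Unit 2B $27,700 + $51,500 = $79,200.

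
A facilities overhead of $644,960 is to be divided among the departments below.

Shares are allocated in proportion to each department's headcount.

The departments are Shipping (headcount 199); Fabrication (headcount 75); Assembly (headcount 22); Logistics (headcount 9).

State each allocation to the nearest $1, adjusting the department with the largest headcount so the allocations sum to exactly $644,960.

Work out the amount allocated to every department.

Total headcount = 305.
Unrounded shares: Shipping 199/305 × $644,960 = 420,809.97; Fabrication 75/305 × $644,960 = 158,596.72; Assembly 22/305 × $644,960 = 46,521.70; Logistics 9/305 × $644,960 = 19,031.61.
After rounding ($1): Shipping $420,810; Fabrication $158,597; Assembly $46,522; Logistics $19,032. Sum = $644,961.
Difference $644,960 − $644,961 = −$1 applied to largest headcount (Shipping): Shipping becomes $420,809.

Shipping: $420,809; Fabrication: $158,597; Assembly: $46,522; Logistics: $19,032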